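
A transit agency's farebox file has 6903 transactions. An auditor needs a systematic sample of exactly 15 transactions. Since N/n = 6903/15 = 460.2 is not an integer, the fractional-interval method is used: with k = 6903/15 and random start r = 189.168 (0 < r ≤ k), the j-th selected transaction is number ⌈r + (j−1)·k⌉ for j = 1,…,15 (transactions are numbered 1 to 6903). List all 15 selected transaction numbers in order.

j=1: r + 0k = 189.168 → ⌈·⌉ = 190
j=2: r + 1k = 649.368 → ⌈·⌉ = 650
j=3: r + 2k = 1109.568 → ⌈·⌉ = 1110
j=4: r + 3k = 1569.768 → ⌈·⌉ = 1570
j=5: r + 4k = 2029.968 → ⌈·⌉ = 2030
j=6: r + 5k = 2490.168 → ⌈·⌉ = 2491
j=7: r + 6k = 2950.368 → ⌈·⌉ = 2951
j=8: r + 7k = 3410.568 → ⌈·⌉ = 3411
j=9: r + 8k = 3870.768 → ⌈·⌉ = 3871
j=10: r + 9k = 4330.968 → ⌈·⌉ = 4331
j=11: r + 10k = 4791.168 → ⌈·⌉ = 4792
j=12: r + 11k = 5251.368 → ⌈·⌉ = 5252
j=13: r + 12k = 5711.568 → ⌈·⌉ = 5712
j=14: r + 13k = 6171.768 → ⌈·⌉ = 6172
j=15: r + 14k = 6631.968 → ⌈·⌉ = 6632

190, 650, 1110, 1570, 2030, 2491, 2951, 3411, 3871, 4331, 4792, 5252, 5712, 6172, 6632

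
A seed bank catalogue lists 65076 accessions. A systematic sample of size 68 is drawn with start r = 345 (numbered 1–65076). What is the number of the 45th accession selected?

k = 65076/68 = 957
45th selection = r + (45−1)·k = 345 + 44×957 = 345 + 42108 = 42453

42453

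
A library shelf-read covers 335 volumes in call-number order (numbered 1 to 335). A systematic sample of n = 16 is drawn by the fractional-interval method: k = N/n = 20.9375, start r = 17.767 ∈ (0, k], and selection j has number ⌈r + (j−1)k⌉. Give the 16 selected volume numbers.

j=1: r + 0k = 17.767 → ⌈·⌉ = 18
j=2: r + 1k = 38.7045 → ⌈·⌉ = 39
j=3: r + 2k = 59.642 → ⌈·⌉ = 60
j=4: r + 3k = 80.5795 → ⌈·⌉ = 81
j=5: r + 4k = 101.517 → ⌈·⌉ = 102
j=6: r + 5k = 122.4545 → ⌈·⌉ = 123
j=7: r + 6k = 143.392 → ⌈·⌉ = 144
j=8: r + 7k = 164.3295 → ⌈·⌉ = 165
j=9: r + 8k = 185.267 → ⌈·⌉ = 186
j=10: r + 9k = 206.2045 → ⌈·⌉ = 207
j=11: r + 10k = 227.142 → ⌈·⌉ = 228
j=12: r + 11k = 248.0795 → ⌈·⌉ = 249
j=13: r + 12k = 269.017 → ⌈·⌉ = 270
j=14: r + 13k = 289.9545 → ⌈·⌉ = 290
j=15: r + 14k = 310.892 → ⌈·⌉ = 311
j=16: r + 15k = 331.8295 → ⌈·⌉ = 332

18, 39, 60, 81, 102, 123, 144, 165, 186, 207, 228, 249, 270, 290, 311, 332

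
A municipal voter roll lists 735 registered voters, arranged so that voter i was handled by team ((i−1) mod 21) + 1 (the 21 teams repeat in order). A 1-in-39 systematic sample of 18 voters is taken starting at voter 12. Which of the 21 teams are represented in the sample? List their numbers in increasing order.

Consecutive selections differ by k = 39, so their team numbers differ by 39 mod 21 = 18.
gcd(39, 21) = 3, so the sample visits 21/3 = 7 distinct residues mod 21.
Start 12 is team 12; the teams hit are 3, 6, 9, 12, 15, 18, 21.

3, 6, 9, 12, 15, 18, 21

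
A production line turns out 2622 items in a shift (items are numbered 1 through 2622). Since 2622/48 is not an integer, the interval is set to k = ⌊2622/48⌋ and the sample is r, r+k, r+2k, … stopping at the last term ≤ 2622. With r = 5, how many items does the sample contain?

49

k = ⌊2622/48⌋ = 54
Achieved size = ⌊(2622 − 5)/54⌋ + 1 = ⌊2617/54⌋ + 1 = 48 + 1 = 49
(last selection: 5 + 48×54 = 2597 ≤ 2622; next would be 2651 > 2622)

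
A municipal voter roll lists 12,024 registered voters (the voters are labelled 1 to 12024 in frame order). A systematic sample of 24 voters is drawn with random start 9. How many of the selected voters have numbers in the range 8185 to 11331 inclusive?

k = 12024/24 = 501
First selection ≥ 8185: 9 + ⌈(8185−9)/501⌉·501 = 9 + 17×501 = 8526
Last selection ≤ 11331: 9 + ⌊(11331−9)/501⌋·501 = 9 + 22×501 = 11031
Count = 22 − 17 + 1 = 6

6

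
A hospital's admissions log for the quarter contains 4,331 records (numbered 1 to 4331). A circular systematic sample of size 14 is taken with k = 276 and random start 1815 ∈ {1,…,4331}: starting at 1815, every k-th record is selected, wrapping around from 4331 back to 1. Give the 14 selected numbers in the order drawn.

Selection 1: 1815
Selection 2: 1815 + 276 = 2091
Selection 3: 2091 + 276 = 2367
Selection 4: 2367 + 276 = 2643
Selection 5: 2643 + 276 = 2919
Selection 6: 2919 + 276 = 3195
Selection 7: 3195 + 276 = 3471
Selection 8: 3471 + 276 = 3747
Selection 9: 3747 + 276 = 4023
Selection 10: 4023 + 276 = 4299
Selection 11: 4299 + 276 = 4575 → 4575 − 4331 = 244
Selection 12: 244 + 276 = 520
Selection 13: 520 + 276 = 796
Selection 14: 796 + 276 = 1072

1815, 2091, 2367, 2643, 2919, 3195, 3471, 3747, 4023, 4299, 244, 520, 796, 1072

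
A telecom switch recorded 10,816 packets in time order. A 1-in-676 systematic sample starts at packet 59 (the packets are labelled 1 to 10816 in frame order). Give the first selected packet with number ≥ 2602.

2763

k = 676
Steps past start: ⌈(2602 − 59)/676⌉ = ⌈2543/676⌉ = 4
Selected packet: 59 + 4×676 = 2763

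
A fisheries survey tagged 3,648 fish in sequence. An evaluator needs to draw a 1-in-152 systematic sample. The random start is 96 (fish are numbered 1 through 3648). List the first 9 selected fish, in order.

fish 1: 96
fish 2: 96 + 152 = 248
fish 3: 248 + 152 = 400
fish 4: 400 + 152 = 552
fish 5: 552 + 152 = 704
fish 6: 704 + 152 = 856
fish 7: 856 + 152 = 1008
fish 8: 1008 + 152 = 1160
fish 9: 1160 + 152 = 1312

96, 248, 400, 552, 704, 856, 1008, 1160, 1312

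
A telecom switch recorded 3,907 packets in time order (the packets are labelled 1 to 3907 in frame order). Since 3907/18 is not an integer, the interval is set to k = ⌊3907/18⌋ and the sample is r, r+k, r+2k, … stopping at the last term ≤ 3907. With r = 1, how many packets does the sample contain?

19

k = ⌊3907/18⌋ = 217
Achieved size = ⌊(3907 − 1)/217⌋ + 1 = ⌊3906/217⌋ + 1 = 18 + 1 = 19
(last selection: 1 + 18×217 = 3907 ≤ 3907; next would be 4124 > 3907)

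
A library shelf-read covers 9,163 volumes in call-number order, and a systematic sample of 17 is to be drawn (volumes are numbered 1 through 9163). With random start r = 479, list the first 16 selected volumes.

479, 1018, 1557, 2096, 2635, 3174, 3713, 4252, 4791, 5330, 5869, 6408, 6947, 7486, 8025, 8564

k = N/n = 9163/17 = 539
volume 1: 479
volume 2: 479 + 539 = 1018
volume 3: 1018 + 539 = 1557
volume 4: 1557 + 539 = 2096
volume 5: 2096 + 539 = 2635
volume 6: 2635 + 539 = 3174
volume 7: 3174 + 539 = 3713
volume 8: 3713 + 539 = 4252
volume 9: 4252 + 539 = 4791
volume 10: 4791 + 539 = 5330
volume 11: 5330 + 539 = 5869
volume 12: 5869 + 539 = 6408
volume 13: 6408 + 539 = 6947
volume 14: 6947 + 539 = 7486
volume 15: 7486 + 539 = 8025
volume 16: 8025 + 539 = 8564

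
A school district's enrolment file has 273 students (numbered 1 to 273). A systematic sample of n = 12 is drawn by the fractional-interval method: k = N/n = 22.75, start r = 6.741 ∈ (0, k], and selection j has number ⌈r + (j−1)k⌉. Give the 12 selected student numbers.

7, 30, 53, 75, 98, 121, 144, 166, 189, 212, 235, 257

j=1: r + 0k = 6.741 → ⌈·⌉ = 7
j=2: r + 1k = 29.491 → ⌈·⌉ = 30
j=3: r + 2k = 52.241 → ⌈·⌉ = 53
j=4: r + 3k = 74.991 → ⌈·⌉ = 75
j=5: r + 4k = 97.741 → ⌈·⌉ = 98
j=6: r + 5k = 120.491 → ⌈·⌉ = 121
j=7: r + 6k = 143.241 → ⌈·⌉ = 144
j=8: r + 7k = 165.991 → ⌈·⌉ = 166
j=9: r + 8k = 188.741 → ⌈·⌉ = 189
j=10: r + 9k = 211.491 → ⌈·⌉ = 212
j=11: r + 10k = 234.241 → ⌈·⌉ = 235
j=12: r + 11k = 256.991 → ⌈·⌉ = 257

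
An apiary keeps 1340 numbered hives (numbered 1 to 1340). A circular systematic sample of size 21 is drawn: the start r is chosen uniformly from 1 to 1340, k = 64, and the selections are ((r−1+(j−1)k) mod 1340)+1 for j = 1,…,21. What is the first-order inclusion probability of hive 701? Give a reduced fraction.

For each position j, as r ranges over 1…1340 the j-th selection hits every hive exactly once, so hive 701 is selected for exactly 21 of the 1340 starts.
Inclusion probability = 21/1340.

21/1340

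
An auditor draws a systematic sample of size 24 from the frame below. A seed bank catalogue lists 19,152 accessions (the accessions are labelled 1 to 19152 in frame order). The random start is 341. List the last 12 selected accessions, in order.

k = N/n = 19152/24 = 798
13th selection = 341 + 12×798 = 9917
14th: 9917 + 798 = 10715
15th: 10715 + 798 = 11513
16th: 11513 + 798 = 12311
17th: 12311 + 798 = 13109
18th: 13109 + 798 = 13907
19th: 13907 + 798 = 14705
20th: 14705 + 798 = 15503
21st: 15503 + 798 = 16301
22nd: 16301 + 798 = 17099
23rd: 17099 + 798 = 17897
24th: 17897 + 798 = 18695

9917, 10715, 11513, 12311, 13109, 13907, 14705, 15503, 16301, 17099, 17897, 18695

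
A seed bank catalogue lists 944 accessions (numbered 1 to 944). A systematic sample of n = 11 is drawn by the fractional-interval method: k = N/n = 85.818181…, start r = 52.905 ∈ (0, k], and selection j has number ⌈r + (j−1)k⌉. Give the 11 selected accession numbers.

j=1: r + 0k = 52.905 → ⌈·⌉ = 53
j=2: r + 1k = 138.723181… → ⌈·⌉ = 139
j=3: r + 2k = 224.541363… → ⌈·⌉ = 225
j=4: r + 3k = 310.359545… → ⌈·⌉ = 311
j=5: r + 4k = 396.177727… → ⌈·⌉ = 397
j=6: r + 5k = 481.995909… → ⌈·⌉ = 482
j=7: r + 6k = 567.814090… → ⌈·⌉ = 568
j=8: r + 7k = 653.632272… → ⌈·⌉ = 654
j=9: r + 8k = 739.450454… → ⌈·⌉ = 740
j=10: r + 9k = 825.268636… → ⌈·⌉ = 826
j=11: r + 10k = 911.086818… → ⌈·⌉ = 912

53, 139, 225, 311, 397, 482, 568, 654, 740, 826, 912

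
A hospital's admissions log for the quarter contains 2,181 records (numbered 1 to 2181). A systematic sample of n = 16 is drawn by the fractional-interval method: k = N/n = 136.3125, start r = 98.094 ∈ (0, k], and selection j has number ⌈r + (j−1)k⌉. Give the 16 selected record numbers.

99, 235, 371, 508, 644, 780, 916, 1053, 1189, 1325, 1462, 1598, 1734, 1871, 2007, 2143

j=1: r + 0k = 98.094 → ⌈·⌉ = 99
j=2: r + 1k = 234.4065 → ⌈·⌉ = 235
j=3: r + 2k = 370.719 → ⌈·⌉ = 371
j=4: r + 3k = 507.0315 → ⌈·⌉ = 508
j=5: r + 4k = 643.344 → ⌈·⌉ = 644
j=6: r + 5k = 779.6565 → ⌈·⌉ = 780
j=7: r + 6k = 915.969 → ⌈·⌉ = 916
j=8: r + 7k = 1052.2815 → ⌈·⌉ = 1053
j=9: r + 8k = 1188.594 → ⌈·⌉ = 1189
j=10: r + 9k = 1324.9065 → ⌈·⌉ = 1325
j=11: r + 10k = 1461.219 → ⌈·⌉ = 1462
j=12: r + 11k = 1597.5315 → ⌈·⌉ = 1598
j=13: r + 12k = 1733.844 → ⌈·⌉ = 1734
j=14: r + 13k = 1870.1565 → ⌈·⌉ = 1871
j=15: r + 14k = 2006.469 → ⌈·⌉ = 2007
j=16: r + 15k = 2142.7815 → ⌈·⌉ = 2143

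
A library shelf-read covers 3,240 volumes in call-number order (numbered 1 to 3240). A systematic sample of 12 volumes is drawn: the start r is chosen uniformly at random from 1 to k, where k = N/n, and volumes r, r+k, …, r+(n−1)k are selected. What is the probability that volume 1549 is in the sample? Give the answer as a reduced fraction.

1/270

k = 3240/12 = 270.
Volume 1549 is selected iff r ≡ 1549 (mod 270); exactly one such r in {1,…,270}.
Inclusion probability = 1/270.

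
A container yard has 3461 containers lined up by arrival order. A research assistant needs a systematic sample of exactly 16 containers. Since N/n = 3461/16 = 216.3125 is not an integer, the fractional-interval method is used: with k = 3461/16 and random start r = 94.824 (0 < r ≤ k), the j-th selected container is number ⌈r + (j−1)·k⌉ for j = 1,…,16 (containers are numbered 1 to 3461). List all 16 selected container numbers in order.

j=1: r + 0k = 94.824 → ⌈·⌉ = 95
j=2: r + 1k = 311.1365 → ⌈·⌉ = 312
j=3: r + 2k = 527.449 → ⌈·⌉ = 528
j=4: r + 3k = 743.7615 → ⌈·⌉ = 744
j=5: r + 4k = 960.074 → ⌈·⌉ = 961
j=6: r + 5k = 1176.3865 → ⌈·⌉ = 1177
j=7: r + 6k = 1392.699 → ⌈·⌉ = 1393
j=8: r + 7k = 1609.0115 → ⌈·⌉ = 1610
j=9: r + 8k = 1825.324 → ⌈·⌉ = 1826
j=10: r + 9k = 2041.6365 → ⌈·⌉ = 2042
j=11: r + 10k = 2257.949 → ⌈·⌉ = 2258
j=12: r + 11k = 2474.2615 → ⌈·⌉ = 2475
j=13: r + 12k = 2690.574 → ⌈·⌉ = 2691
j=14: r + 13k = 2906.8865 → ⌈·⌉ = 2907
j=15: r + 14k = 3123.199 → ⌈·⌉ = 3124
j=16: r + 15k = 3339.5115 → ⌈·⌉ = 3340

95, 312, 528, 744, 961, 1177, 1393, 1610, 1826, 2042, 2258, 2475, 2691, 2907, 3124, 3340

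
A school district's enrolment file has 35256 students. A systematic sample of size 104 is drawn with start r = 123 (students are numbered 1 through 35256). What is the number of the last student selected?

k = 35256/104 = 339
104th selection = r + (104−1)·k = 123 + 103×339 = 123 + 34917 = 35040

35040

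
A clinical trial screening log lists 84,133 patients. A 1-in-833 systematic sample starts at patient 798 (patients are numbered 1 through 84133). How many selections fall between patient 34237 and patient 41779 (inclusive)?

9

k = 833
First selection ≥ 34237: 798 + ⌈(34237−798)/833⌉·833 = 798 + 41×833 = 34951
Last selection ≤ 41779: 798 + ⌊(41779−798)/833⌋·833 = 798 + 49×833 = 41615
Count = 49 − 41 + 1 = 9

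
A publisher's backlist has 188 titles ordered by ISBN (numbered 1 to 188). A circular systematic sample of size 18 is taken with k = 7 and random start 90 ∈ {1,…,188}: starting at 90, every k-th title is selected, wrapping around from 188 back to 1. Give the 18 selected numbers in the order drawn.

Selection 1: 90
Selection 2: 90 + 7 = 97
Selection 3: 97 + 7 = 104
Selection 4: 104 + 7 = 111
Selection 5: 111 + 7 = 118
Selection 6: 118 + 7 = 125
Selection 7: 125 + 7 = 132
Selection 8: 132 + 7 = 139
Selection 9: 139 + 7 = 146
Selection 10: 146 + 7 = 153
Selection 11: 153 + 7 = 160
Selection 12: 160 + 7 = 167
Selection 13: 167 + 7 = 174
Selection 14: 174 + 7 = 181
Selection 15: 181 + 7 = 188
Selection 16: 188 + 7 = 195 → 195 − 188 = 7
Selection 17: 7 + 7 = 14
Selection 18: 14 + 7 = 21

90, 97, 104, 111, 118, 125, 132, 139, 146, 153, 160, 167, 174, 181, 188, 7, 14, 21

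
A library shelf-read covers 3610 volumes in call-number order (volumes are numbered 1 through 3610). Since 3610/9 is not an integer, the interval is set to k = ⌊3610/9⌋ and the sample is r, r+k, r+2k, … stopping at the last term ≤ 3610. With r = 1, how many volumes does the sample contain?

10

k = ⌊3610/9⌋ = 401
Achieved size = ⌊(3610 − 1)/401⌋ + 1 = ⌊3609/401⌋ + 1 = 9 + 1 = 10
(last selection: 1 + 9×401 = 3610 ≤ 3610; next would be 4011 > 3610)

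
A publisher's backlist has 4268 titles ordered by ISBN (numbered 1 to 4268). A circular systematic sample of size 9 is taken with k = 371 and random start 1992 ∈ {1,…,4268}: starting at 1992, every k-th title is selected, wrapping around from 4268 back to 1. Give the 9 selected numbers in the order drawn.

Selection 1: 1992
Selection 2: 1992 + 371 = 2363
Selection 3: 2363 + 371 = 2734
Selection 4: 2734 + 371 = 3105
Selection 5: 3105 + 371 = 3476
Selection 6: 3476 + 371 = 3847
Selection 7: 3847 + 371 = 4218
Selection 8: 4218 + 371 = 4589 → 4589 − 4268 = 321
Selection 9: 321 + 371 = 692

1992, 2363, 2734, 3105, 3476, 3847, 4218, 321, 692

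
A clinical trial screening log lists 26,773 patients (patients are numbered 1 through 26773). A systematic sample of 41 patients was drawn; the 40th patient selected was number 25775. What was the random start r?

k = 26773/41 = 653
r = 25775 − (40−1)×653 = 25775 − 25467 = 308

308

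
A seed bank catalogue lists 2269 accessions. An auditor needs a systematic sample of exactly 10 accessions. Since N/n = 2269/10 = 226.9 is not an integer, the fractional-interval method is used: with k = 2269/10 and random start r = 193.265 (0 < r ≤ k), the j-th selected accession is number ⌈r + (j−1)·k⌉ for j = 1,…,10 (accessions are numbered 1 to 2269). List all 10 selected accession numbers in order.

j=1: r + 0k = 193.265 → ⌈·⌉ = 194
j=2: r + 1k = 420.165 → ⌈·⌉ = 421
j=3: r + 2k = 647.065 → ⌈·⌉ = 648
j=4: r + 3k = 873.965 → ⌈·⌉ = 874
j=5: r + 4k = 1100.865 → ⌈·⌉ = 1101
j=6: r + 5k = 1327.765 → ⌈·⌉ = 1328
j=7: r + 6k = 1554.665 → ⌈·⌉ = 1555
j=8: r + 7k = 1781.565 → ⌈·⌉ = 1782
j=9: r + 8k = 2008.465 → ⌈·⌉ = 2009
j=10: r + 9k = 2235.365 → ⌈·⌉ = 2236

194, 421, 648, 874, 1101, 1328, 1555, 1782, 2009, 2236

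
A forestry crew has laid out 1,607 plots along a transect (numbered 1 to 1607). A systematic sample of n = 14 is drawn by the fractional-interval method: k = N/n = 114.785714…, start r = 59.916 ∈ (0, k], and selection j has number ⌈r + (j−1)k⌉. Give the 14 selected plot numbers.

60, 175, 290, 405, 520, 634, 749, 864, 979, 1093, 1208, 1323, 1438, 1553

j=1: r + 0k = 59.916 → ⌈·⌉ = 60
j=2: r + 1k = 174.701714… → ⌈·⌉ = 175
j=3: r + 2k = 289.487428… → ⌈·⌉ = 290
j=4: r + 3k = 404.273142… → ⌈·⌉ = 405
j=5: r + 4k = 519.058857… → ⌈·⌉ = 520
j=6: r + 5k = 633.844571… → ⌈·⌉ = 634
j=7: r + 6k = 748.630285… → ⌈·⌉ = 749
j=8: r + 7k = 863.416 → ⌈·⌉ = 864
j=9: r + 8k = 978.201714… → ⌈·⌉ = 979
j=10: r + 9k = 1092.987428… → ⌈·⌉ = 1093
j=11: r + 10k = 1207.773142… → ⌈·⌉ = 1208
j=12: r + 11k = 1322.558857… → ⌈·⌉ = 1323
j=13: r + 12k = 1437.344571… → ⌈·⌉ = 1438
j=14: r + 13k = 1552.130285… → ⌈·⌉ = 1553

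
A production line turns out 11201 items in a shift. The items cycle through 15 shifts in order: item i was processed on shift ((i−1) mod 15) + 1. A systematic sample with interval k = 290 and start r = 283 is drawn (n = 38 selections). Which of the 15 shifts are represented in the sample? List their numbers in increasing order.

3, 8, 13

Consecutive selections differ by k = 290, so their shift numbers differ by 290 mod 15 = 5.
gcd(290, 15) = 5, so the sample visits 15/5 = 3 distinct residues mod 15.
Start 283 is shift 13; the shifts hit are 3, 8, 13.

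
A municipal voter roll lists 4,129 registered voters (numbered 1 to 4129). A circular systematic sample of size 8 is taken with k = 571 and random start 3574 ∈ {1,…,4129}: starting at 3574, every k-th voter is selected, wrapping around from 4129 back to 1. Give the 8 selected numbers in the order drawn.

Selection 1: 3574
Selection 2: 3574 + 571 = 4145 → 4145 − 4129 = 16
Selection 3: 16 + 571 = 587
Selection 4: 587 + 571 = 1158
Selection 5: 1158 + 571 = 1729
Selection 6: 1729 + 571 = 2300
Selection 7: 2300 + 571 = 2871
Selection 8: 2871 + 571 = 3442

3574, 16, 587, 1158, 1729, 2300, 2871, 3442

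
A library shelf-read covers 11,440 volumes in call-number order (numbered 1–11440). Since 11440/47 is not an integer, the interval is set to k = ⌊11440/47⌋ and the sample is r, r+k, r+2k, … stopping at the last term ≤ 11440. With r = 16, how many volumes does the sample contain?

k = ⌊11440/47⌋ = 243
Achieved size = ⌊(11440 − 16)/243⌋ + 1 = ⌊11424/243⌋ + 1 = 47 + 1 = 48
(last selection: 16 + 47×243 = 11437 ≤ 11440; next would be 11680 > 11440)

48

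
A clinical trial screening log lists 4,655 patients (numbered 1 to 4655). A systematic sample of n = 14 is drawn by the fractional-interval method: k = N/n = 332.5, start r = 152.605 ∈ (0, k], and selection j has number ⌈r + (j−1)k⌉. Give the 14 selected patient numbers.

j=1: r + 0k = 152.605 → ⌈·⌉ = 153
j=2: r + 1k = 485.105 → ⌈·⌉ = 486
j=3: r + 2k = 817.605 → ⌈·⌉ = 818
j=4: r + 3k = 1150.105 → ⌈·⌉ = 1151
j=5: r + 4k = 1482.605 → ⌈·⌉ = 1483
j=6: r + 5k = 1815.105 → ⌈·⌉ = 1816
j=7: r + 6k = 2147.605 → ⌈·⌉ = 2148
j=8: r + 7k = 2480.105 → ⌈·⌉ = 2481
j=9: r + 8k = 2812.605 → ⌈·⌉ = 2813
j=10: r + 9k = 3145.105 → ⌈·⌉ = 3146
j=11: r + 10k = 3477.605 → ⌈·⌉ = 3478
j=12: r + 11k = 3810.105 → ⌈·⌉ = 3811
j=13: r + 12k = 4142.605 → ⌈·⌉ = 4143
j=14: r + 13k = 4475.105 → ⌈·⌉ = 4476

153, 486, 818, 1151, 1483, 1816, 2148, 2481, 2813, 3146, 3478, 3811, 4143, 4476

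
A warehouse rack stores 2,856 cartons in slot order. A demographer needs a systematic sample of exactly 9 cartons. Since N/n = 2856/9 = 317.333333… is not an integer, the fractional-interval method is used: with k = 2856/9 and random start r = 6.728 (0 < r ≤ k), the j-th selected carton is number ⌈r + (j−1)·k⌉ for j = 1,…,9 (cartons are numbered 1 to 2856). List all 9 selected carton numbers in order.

j=1: r + 0k = 6.728 → ⌈·⌉ = 7
j=2: r + 1k = 324.061333… → ⌈·⌉ = 325
j=3: r + 2k = 641.394666… → ⌈·⌉ = 642
j=4: r + 3k = 958.728 → ⌈·⌉ = 959
j=5: r + 4k = 1276.061333… → ⌈·⌉ = 1277
j=6: r + 5k = 1593.394666… → ⌈·⌉ = 1594
j=7: r + 6k = 1910.728 → ⌈·⌉ = 1911
j=8: r + 7k = 2228.061333… → ⌈·⌉ = 2229
j=9: r + 8k = 2545.394666… → ⌈·⌉ = 2546

7, 325, 642, 959, 1277, 1594, 1911, 2229, 2546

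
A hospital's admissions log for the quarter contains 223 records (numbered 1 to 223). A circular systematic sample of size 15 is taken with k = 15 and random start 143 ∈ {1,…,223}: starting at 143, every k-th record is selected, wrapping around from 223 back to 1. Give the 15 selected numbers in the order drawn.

143, 158, 173, 188, 203, 218, 10, 25, 40, 55, 70, 85, 100, 115, 130

Selection 1: 143
Selection 2: 143 + 15 = 158
Selection 3: 158 + 15 = 173
Selection 4: 173 + 15 = 188
Selection 5: 188 + 15 = 203
Selection 6: 203 + 15 = 218
Selection 7: 218 + 15 = 233 → 233 − 223 = 10
Selection 8: 10 + 15 = 25
Selection 9: 25 + 15 = 40
Selection 10: 40 + 15 = 55
Selection 11: 55 + 15 = 70
Selection 12: 70 + 15 = 85
Selection 13: 85 + 15 = 100
Selection 14: 100 + 15 = 115
Selection 15: 115 + 15 = 130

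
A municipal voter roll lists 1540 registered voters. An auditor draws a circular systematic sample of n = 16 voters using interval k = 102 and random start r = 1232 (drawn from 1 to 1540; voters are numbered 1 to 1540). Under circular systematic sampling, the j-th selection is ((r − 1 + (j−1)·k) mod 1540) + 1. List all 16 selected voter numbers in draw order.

1232, 1334, 1436, 1538, 100, 202, 304, 406, 508, 610, 712, 814, 916, 1018, 1120, 1222

Selection 1: 1232
Selection 2: 1232 + 102 = 1334
Selection 3: 1334 + 102 = 1436
Selection 4: 1436 + 102 = 1538
Selection 5: 1538 + 102 = 1640 → 1640 − 1540 = 100
Selection 6: 100 + 102 = 202
Selection 7: 202 + 102 = 304
Selection 8: 304 + 102 = 406
Selection 9: 406 + 102 = 508
Selection 10: 508 + 102 = 610
Selection 11: 610 + 102 = 712
Selection 12: 712 + 102 = 814
Selection 13: 814 + 102 = 916
Selection 14: 916 + 102 = 1018
Selection 15: 1018 + 102 = 1120
Selection 16: 1120 + 102 = 1222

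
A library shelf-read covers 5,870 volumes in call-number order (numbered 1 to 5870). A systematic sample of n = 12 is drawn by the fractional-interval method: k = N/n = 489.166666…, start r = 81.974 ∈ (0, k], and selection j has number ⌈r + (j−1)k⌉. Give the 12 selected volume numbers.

j=1: r + 0k = 81.974 → ⌈·⌉ = 82
j=2: r + 1k = 571.140666… → ⌈·⌉ = 572
j=3: r + 2k = 1060.307333… → ⌈·⌉ = 1061
j=4: r + 3k = 1549.474 → ⌈·⌉ = 1550
j=5: r + 4k = 2038.640666… → ⌈·⌉ = 2039
j=6: r + 5k = 2527.807333… → ⌈·⌉ = 2528
j=7: r + 6k = 3016.974 → ⌈·⌉ = 3017
j=8: r + 7k = 3506.140666… → ⌈·⌉ = 3507
j=9: r + 8k = 3995.307333… → ⌈·⌉ = 3996
j=10: r + 9k = 4484.474 → ⌈·⌉ = 4485
j=11: r + 10k = 4973.640666… → ⌈·⌉ = 4974
j=12: r + 11k = 5462.807333… → ⌈·⌉ = 5463

82, 572, 1061, 1550, 2039, 2528, 3017, 3507, 3996, 4485, 4974, 5463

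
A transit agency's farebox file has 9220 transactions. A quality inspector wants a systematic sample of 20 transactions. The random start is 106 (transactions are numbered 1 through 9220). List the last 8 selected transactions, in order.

5638, 6099, 6560, 7021, 7482, 7943, 8404, 8865

k = N/n = 9220/20 = 461
13th selection = 106 + 12×461 = 5638
14th: 5638 + 461 = 6099
15th: 6099 + 461 = 6560
16th: 6560 + 461 = 7021
17th: 7021 + 461 = 7482
18th: 7482 + 461 = 7943
19th: 7943 + 461 = 8404
20th: 8404 + 461 = 8865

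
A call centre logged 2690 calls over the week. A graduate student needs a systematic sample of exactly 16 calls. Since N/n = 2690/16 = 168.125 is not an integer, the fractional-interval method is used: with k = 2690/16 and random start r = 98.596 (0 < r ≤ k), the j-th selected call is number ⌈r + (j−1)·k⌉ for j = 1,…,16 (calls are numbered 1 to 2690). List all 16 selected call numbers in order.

j=1: r + 0k = 98.596 → ⌈·⌉ = 99
j=2: r + 1k = 266.721 → ⌈·⌉ = 267
j=3: r + 2k = 434.846 → ⌈·⌉ = 435
j=4: r + 3k = 602.971 → ⌈·⌉ = 603
j=5: r + 4k = 771.096 → ⌈·⌉ = 772
j=6: r + 5k = 939.221 → ⌈·⌉ = 940
j=7: r + 6k = 1107.346 → ⌈·⌉ = 1108
j=8: r + 7k = 1275.471 → ⌈·⌉ = 1276
j=9: r + 8k = 1443.596 → ⌈·⌉ = 1444
j=10: r + 9k = 1611.721 → ⌈·⌉ = 1612
j=11: r + 10k = 1779.846 → ⌈·⌉ = 1780
j=12: r + 11k = 1947.971 → ⌈·⌉ = 1948
j=13: r + 12k = 2116.096 → ⌈·⌉ = 2117
j=14: r + 13k = 2284.221 → ⌈·⌉ = 2285
j=15: r + 14k = 2452.346 → ⌈·⌉ = 2453
j=16: r + 15k = 2620.471 → ⌈·⌉ = 2621

99, 267, 435, 603, 772, 940, 1108, 1276, 1444, 1612, 1780, 1948, 2117, 2285, 2453, 2621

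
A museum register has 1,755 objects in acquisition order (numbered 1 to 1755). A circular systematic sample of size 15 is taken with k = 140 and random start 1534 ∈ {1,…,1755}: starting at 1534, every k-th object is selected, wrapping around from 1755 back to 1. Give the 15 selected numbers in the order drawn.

1534, 1674, 59, 199, 339, 479, 619, 759, 899, 1039, 1179, 1319, 1459, 1599, 1739

Selection 1: 1534
Selection 2: 1534 + 140 = 1674
Selection 3: 1674 + 140 = 1814 → 1814 − 1755 = 59
Selection 4: 59 + 140 = 199
Selection 5: 199 + 140 = 339
Selection 6: 339 + 140 = 479
Selection 7: 479 + 140 = 619
Selection 8: 619 + 140 = 759
Selection 9: 759 + 140 = 899
Selection 10: 899 + 140 = 1039
Selection 11: 1039 + 140 = 1179
Selection 12: 1179 + 140 = 1319
Selection 13: 1319 + 140 = 1459
Selection 14: 1459 + 140 = 1599
Selection 15: 1599 + 140 = 1739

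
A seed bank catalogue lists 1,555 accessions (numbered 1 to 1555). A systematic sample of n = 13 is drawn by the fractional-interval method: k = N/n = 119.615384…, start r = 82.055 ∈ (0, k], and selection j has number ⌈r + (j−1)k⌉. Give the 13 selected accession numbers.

83, 202, 322, 441, 561, 681, 800, 920, 1039, 1159, 1279, 1398, 1518

j=1: r + 0k = 82.055 → ⌈·⌉ = 83
j=2: r + 1k = 201.670384… → ⌈·⌉ = 202
j=3: r + 2k = 321.285769… → ⌈·⌉ = 322
j=4: r + 3k = 440.901153… → ⌈·⌉ = 441
j=5: r + 4k = 560.516538… → ⌈·⌉ = 561
j=6: r + 5k = 680.131923… → ⌈·⌉ = 681
j=7: r + 6k = 799.747307… → ⌈·⌉ = 800
j=8: r + 7k = 919.362692… → ⌈·⌉ = 920
j=9: r + 8k = 1038.978076… → ⌈·⌉ = 1039
j=10: r + 9k = 1158.593461… → ⌈·⌉ = 1159
j=11: r + 10k = 1278.208846… → ⌈·⌉ = 1279
j=12: r + 11k = 1397.824230… → ⌈·⌉ = 1398
j=13: r + 12k = 1517.439615… → ⌈·⌉ = 1518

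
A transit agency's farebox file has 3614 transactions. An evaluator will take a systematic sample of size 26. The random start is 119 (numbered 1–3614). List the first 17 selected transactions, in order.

119, 258, 397, 536, 675, 814, 953, 1092, 1231, 1370, 1509, 1648, 1787, 1926, 2065, 2204, 2343

k = N/n = 3614/26 = 139
transaction 1: 119
transaction 2: 119 + 139 = 258
transaction 3: 258 + 139 = 397
transaction 4: 397 + 139 = 536
transaction 5: 536 + 139 = 675
transaction 6: 675 + 139 = 814
transaction 7: 814 + 139 = 953
transaction 8: 953 + 139 = 1092
transaction 9: 1092 + 139 = 1231
transaction 10: 1231 + 139 = 1370
transaction 11: 1370 + 139 = 1509
transaction 12: 1509 + 139 = 1648
transaction 13: 1648 + 139 = 1787
transaction 14: 1787 + 139 = 1926
transaction 15: 1926 + 139 = 2065
transaction 16: 2065 + 139 = 2204
transaction 17: 2204 + 139 = 2343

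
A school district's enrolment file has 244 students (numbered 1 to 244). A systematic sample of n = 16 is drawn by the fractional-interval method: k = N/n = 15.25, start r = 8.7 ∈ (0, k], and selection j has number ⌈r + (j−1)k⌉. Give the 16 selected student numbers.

j=1: r + 0k = 8.7 → ⌈·⌉ = 9
j=2: r + 1k = 23.95 → ⌈·⌉ = 24
j=3: r + 2k = 39.2 → ⌈·⌉ = 40
j=4: r + 3k = 54.45 → ⌈·⌉ = 55
j=5: r + 4k = 69.7 → ⌈·⌉ = 70
j=6: r + 5k = 84.95 → ⌈·⌉ = 85
j=7: r + 6k = 100.2 → ⌈·⌉ = 101
j=8: r + 7k = 115.45 → ⌈·⌉ = 116
j=9: r + 8k = 130.7 → ⌈·⌉ = 131
j=10: r + 9k = 145.95 → ⌈·⌉ = 146
j=11: r + 10k = 161.2 → ⌈·⌉ = 162
j=12: r + 11k = 176.45 → ⌈·⌉ = 177
j=13: r + 12k = 191.7 → ⌈·⌉ = 192
j=14: r + 13k = 206.95 → ⌈·⌉ = 207
j=15: r + 14k = 222.2 → ⌈·⌉ = 223
j=16: r + 15k = 237.45 → ⌈·⌉ = 238

9, 24, 40, 55, 70, 85, 101, 116, 131, 146, 162, 177, 192, 207, 223, 238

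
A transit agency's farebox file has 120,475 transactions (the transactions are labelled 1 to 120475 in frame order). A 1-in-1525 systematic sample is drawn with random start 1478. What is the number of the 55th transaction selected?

83828

k = 1525
55th selection = r + (55−1)·k = 1478 + 54×1525 = 1478 + 82350 = 83828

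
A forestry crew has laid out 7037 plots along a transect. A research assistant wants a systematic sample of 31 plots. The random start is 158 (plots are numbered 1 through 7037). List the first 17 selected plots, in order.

k = N/n = 7037/31 = 227
plot 1: 158
plot 2: 158 + 227 = 385
plot 3: 385 + 227 = 612
plot 4: 612 + 227 = 839
plot 5: 839 + 227 = 1066
plot 6: 1066 + 227 = 1293
plot 7: 1293 + 227 = 1520
plot 8: 1520 + 227 = 1747
plot 9: 1747 + 227 = 1974
plot 10: 1974 + 227 = 2201
plot 11: 2201 + 227 = 2428
plot 12: 2428 + 227 = 2655
plot 13: 2655 + 227 = 2882
plot 14: 2882 + 227 = 3109
plot 15: 3109 + 227 = 3336
plot 16: 3336 + 227 = 3563
plot 17: 3563 + 227 = 3790

158, 385, 612, 839, 1066, 1293, 1520, 1747, 1974, 2201, 2428, 2655, 2882, 3109, 3336, 3563, 3790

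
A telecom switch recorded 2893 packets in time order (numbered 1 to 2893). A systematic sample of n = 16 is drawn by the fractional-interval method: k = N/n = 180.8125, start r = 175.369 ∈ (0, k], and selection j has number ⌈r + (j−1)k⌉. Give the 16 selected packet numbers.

176, 357, 537, 718, 899, 1080, 1261, 1442, 1622, 1803, 1984, 2165, 2346, 2526, 2707, 2888

j=1: r + 0k = 175.369 → ⌈·⌉ = 176
j=2: r + 1k = 356.1815 → ⌈·⌉ = 357
j=3: r + 2k = 536.994 → ⌈·⌉ = 537
j=4: r + 3k = 717.8065 → ⌈·⌉ = 718
j=5: r + 4k = 898.619 → ⌈·⌉ = 899
j=6: r + 5k = 1079.4315 → ⌈·⌉ = 1080
j=7: r + 6k = 1260.244 → ⌈·⌉ = 1261
j=8: r + 7k = 1441.0565 → ⌈·⌉ = 1442
j=9: r + 8k = 1621.869 → ⌈·⌉ = 1622
j=10: r + 9k = 1802.6815 → ⌈·⌉ = 1803
j=11: r + 10k = 1983.494 → ⌈·⌉ = 1984
j=12: r + 11k = 2164.3065 → ⌈·⌉ = 2165
j=13: r + 12k = 2345.119 → ⌈·⌉ = 2346
j=14: r + 13k = 2525.9315 → ⌈·⌉ = 2526
j=15: r + 14k = 2706.744 → ⌈·⌉ = 2707
j=16: r + 15k = 2887.5565 → ⌈·⌉ = 2888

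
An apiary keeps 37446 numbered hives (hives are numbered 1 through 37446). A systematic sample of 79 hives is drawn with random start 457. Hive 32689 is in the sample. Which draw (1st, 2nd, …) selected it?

69

k = 37446/79 = 474
position = (32689 − 457)/474 + 1 = 32232/474 + 1 = 68 + 1 = 69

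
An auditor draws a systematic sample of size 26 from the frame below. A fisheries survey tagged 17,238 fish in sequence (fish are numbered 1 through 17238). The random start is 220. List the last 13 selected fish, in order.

8839, 9502, 10165, 10828, 11491, 12154, 12817, 13480, 14143, 14806, 15469, 16132, 16795

k = N/n = 17238/26 = 663
14th selection = 220 + 13×663 = 8839
15th: 8839 + 663 = 9502
16th: 9502 + 663 = 10165
17th: 10165 + 663 = 10828
18th: 10828 + 663 = 11491
19th: 11491 + 663 = 12154
20th: 12154 + 663 = 12817
21st: 12817 + 663 = 13480
22nd: 13480 + 663 = 14143
23rd: 14143 + 663 = 14806
24th: 14806 + 663 = 15469
25th: 15469 + 663 = 16132
26th: 16132 + 663 = 16795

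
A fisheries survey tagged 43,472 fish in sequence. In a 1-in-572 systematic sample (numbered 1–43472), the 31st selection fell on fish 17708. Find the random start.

548

k = 572
r = 17708 − (31−1)×572 = 17708 − 17160 = 548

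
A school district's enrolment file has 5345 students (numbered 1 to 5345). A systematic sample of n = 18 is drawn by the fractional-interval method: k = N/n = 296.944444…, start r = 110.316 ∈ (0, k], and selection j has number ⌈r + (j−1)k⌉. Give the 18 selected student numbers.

111, 408, 705, 1002, 1299, 1596, 1892, 2189, 2486, 2783, 3080, 3377, 3674, 3971, 4268, 4565, 4862, 5159

j=1: r + 0k = 110.316 → ⌈·⌉ = 111
j=2: r + 1k = 407.260444… → ⌈·⌉ = 408
j=3: r + 2k = 704.204888… → ⌈·⌉ = 705
j=4: r + 3k = 1001.149333… → ⌈·⌉ = 1002
j=5: r + 4k = 1298.093777… → ⌈·⌉ = 1299
j=6: r + 5k = 1595.038222… → ⌈·⌉ = 1596
j=7: r + 6k = 1891.982666… → ⌈·⌉ = 1892
j=8: r + 7k = 2188.927111… → ⌈·⌉ = 2189
j=9: r + 8k = 2485.871555… → ⌈·⌉ = 2486
j=10: r + 9k = 2782.816 → ⌈·⌉ = 2783
j=11: r + 10k = 3079.760444… → ⌈·⌉ = 3080
j=12: r + 11k = 3376.704888… → ⌈·⌉ = 3377
j=13: r + 12k = 3673.649333… → ⌈·⌉ = 3674
j=14: r + 13k = 3970.593777… → ⌈·⌉ = 3971
j=15: r + 14k = 4267.538222… → ⌈·⌉ = 4268
j=16: r + 15k = 4564.482666… → ⌈·⌉ = 4565
j=17: r + 16k = 4861.427111… → ⌈·⌉ = 4862
j=18: r + 17k = 5158.371555… → ⌈·⌉ = 5159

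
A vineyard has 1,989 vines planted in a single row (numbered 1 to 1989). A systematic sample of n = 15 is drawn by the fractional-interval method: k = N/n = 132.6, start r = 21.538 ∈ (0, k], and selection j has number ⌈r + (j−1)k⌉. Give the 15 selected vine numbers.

j=1: r + 0k = 21.538 → ⌈·⌉ = 22
j=2: r + 1k = 154.138 → ⌈·⌉ = 155
j=3: r + 2k = 286.738 → ⌈·⌉ = 287
j=4: r + 3k = 419.338 → ⌈·⌉ = 420
j=5: r + 4k = 551.938 → ⌈·⌉ = 552
j=6: r + 5k = 684.538 → ⌈·⌉ = 685
j=7: r + 6k = 817.138 → ⌈·⌉ = 818
j=8: r + 7k = 949.738 → ⌈·⌉ = 950
j=9: r + 8k = 1082.338 → ⌈·⌉ = 1083
j=10: r + 9k = 1214.938 → ⌈·⌉ = 1215
j=11: r + 10k = 1347.538 → ⌈·⌉ = 1348
j=12: r + 11k = 1480.138 → ⌈·⌉ = 1481
j=13: r + 12k = 1612.738 → ⌈·⌉ = 1613
j=14: r + 13k = 1745.338 → ⌈·⌉ = 1746
j=15: r + 14k = 1877.938 → ⌈·⌉ = 1878

22, 155, 287, 420, 552, 685, 818, 950, 1083, 1215, 1348, 1481, 1613, 1746, 1878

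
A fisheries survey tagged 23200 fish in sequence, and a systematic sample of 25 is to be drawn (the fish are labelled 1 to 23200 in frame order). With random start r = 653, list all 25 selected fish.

k = N/n = 23200/25 = 928
fish 1: 653
fish 2: 653 + 928 = 1581
fish 3: 1581 + 928 = 2509
fish 4: 2509 + 928 = 3437
fish 5: 3437 + 928 = 4365
fish 6: 4365 + 928 = 5293
fish 7: 5293 + 928 = 6221
fish 8: 6221 + 928 = 7149
fish 9: 7149 + 928 = 8077
fish 10: 8077 + 928 = 9005
fish 11: 9005 + 928 = 9933
fish 12: 9933 + 928 = 10861
fish 13: 10861 + 928 = 11789
fish 14: 11789 + 928 = 12717
fish 15: 12717 + 928 = 13645
fish 16: 13645 + 928 = 14573
fish 17: 14573 + 928 = 15501
fish 18: 15501 + 928 = 16429
fish 19: 16429 + 928 = 17357
fish 20: 17357 + 928 = 18285
fish 21: 18285 + 928 = 19213
fish 22: 19213 + 928 = 20141
fish 23: 20141 + 928 = 21069
fish 24: 21069 + 928 = 21997
fish 25: 21997 + 928 = 22925

653, 1581, 2509, 3437, 4365, 5293, 6221, 7149, 8077, 9005, 9933, 10861, 11789, 12717, 13645, 14573, 15501, 16429, 17357, 18285, 19213, 20141, 21069, 21997, 22925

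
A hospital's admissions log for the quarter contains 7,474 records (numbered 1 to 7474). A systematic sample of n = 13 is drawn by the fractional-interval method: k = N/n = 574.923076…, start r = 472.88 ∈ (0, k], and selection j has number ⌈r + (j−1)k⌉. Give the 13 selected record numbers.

j=1: r + 0k = 472.88 → ⌈·⌉ = 473
j=2: r + 1k = 1047.803076… → ⌈·⌉ = 1048
j=3: r + 2k = 1622.726153… → ⌈·⌉ = 1623
j=4: r + 3k = 2197.649230… → ⌈·⌉ = 2198
j=5: r + 4k = 2772.572307… → ⌈·⌉ = 2773
j=6: r + 5k = 3347.495384… → ⌈·⌉ = 3348
j=7: r + 6k = 3922.418461… → ⌈·⌉ = 3923
j=8: r + 7k = 4497.341538… → ⌈·⌉ = 4498
j=9: r + 8k = 5072.264615… → ⌈·⌉ = 5073
j=10: r + 9k = 5647.187692… → ⌈·⌉ = 5648
j=11: r + 10k = 6222.110769… → ⌈·⌉ = 6223
j=12: r + 11k = 6797.033846… → ⌈·⌉ = 6798
j=13: r + 12k = 7371.956923… → ⌈·⌉ = 7372

473, 1048, 1623, 2198, 2773, 3348, 3923, 4498, 5073, 5648, 6223, 6798, 7372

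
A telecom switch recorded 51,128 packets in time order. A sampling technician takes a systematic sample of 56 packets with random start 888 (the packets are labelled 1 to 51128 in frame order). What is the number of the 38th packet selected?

k = 51128/56 = 913
38th selection = r + (38−1)·k = 888 + 37×913 = 888 + 33781 = 34669

34669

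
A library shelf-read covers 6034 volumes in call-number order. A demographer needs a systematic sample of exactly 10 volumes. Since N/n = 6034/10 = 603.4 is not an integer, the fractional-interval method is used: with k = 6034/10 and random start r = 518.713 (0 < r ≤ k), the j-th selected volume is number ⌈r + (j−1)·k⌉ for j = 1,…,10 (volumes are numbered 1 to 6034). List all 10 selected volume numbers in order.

519, 1123, 1726, 2329, 2933, 3536, 4140, 4743, 5346, 5950

j=1: r + 0k = 518.713 → ⌈·⌉ = 519
j=2: r + 1k = 1122.113 → ⌈·⌉ = 1123
j=3: r + 2k = 1725.513 → ⌈·⌉ = 1726
j=4: r + 3k = 2328.913 → ⌈·⌉ = 2329
j=5: r + 4k = 2932.313 → ⌈·⌉ = 2933
j=6: r + 5k = 3535.713 → ⌈·⌉ = 3536
j=7: r + 6k = 4139.113 → ⌈·⌉ = 4140
j=8: r + 7k = 4742.513 → ⌈·⌉ = 4743
j=9: r + 8k = 5345.913 → ⌈·⌉ = 5346
j=10: r + 9k = 5949.313 → ⌈·⌉ = 5950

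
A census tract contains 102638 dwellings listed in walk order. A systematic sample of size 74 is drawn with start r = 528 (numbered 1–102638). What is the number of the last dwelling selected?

101779

k = 102638/74 = 1387
74th selection = r + (74−1)·k = 528 + 73×1387 = 528 + 101251 = 101779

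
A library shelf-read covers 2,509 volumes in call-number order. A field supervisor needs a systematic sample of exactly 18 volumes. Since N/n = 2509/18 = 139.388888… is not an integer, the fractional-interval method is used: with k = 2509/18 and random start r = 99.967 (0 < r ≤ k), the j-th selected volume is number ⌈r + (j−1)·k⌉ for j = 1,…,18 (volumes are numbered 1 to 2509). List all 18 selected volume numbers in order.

j=1: r + 0k = 99.967 → ⌈·⌉ = 100
j=2: r + 1k = 239.355888… → ⌈·⌉ = 240
j=3: r + 2k = 378.744777… → ⌈·⌉ = 379
j=4: r + 3k = 518.133666… → ⌈·⌉ = 519
j=5: r + 4k = 657.522555… → ⌈·⌉ = 658
j=6: r + 5k = 796.911444… → ⌈·⌉ = 797
j=7: r + 6k = 936.300333… → ⌈·⌉ = 937
j=8: r + 7k = 1075.689222… → ⌈·⌉ = 1076
j=9: r + 8k = 1215.078111… → ⌈·⌉ = 1216
j=10: r + 9k = 1354.467 → ⌈·⌉ = 1355
j=11: r + 10k = 1493.855888… → ⌈·⌉ = 1494
j=12: r + 11k = 1633.244777… → ⌈·⌉ = 1634
j=13: r + 12k = 1772.633666… → ⌈·⌉ = 1773
j=14: r + 13k = 1912.022555… → ⌈·⌉ = 1913
j=15: r + 14k = 2051.411444… → ⌈·⌉ = 2052
j=16: r + 15k = 2190.800333… → ⌈·⌉ = 2191
j=17: r + 16k = 2330.189222… → ⌈·⌉ = 2331
j=18: r + 17k = 2469.578111… → ⌈·⌉ = 2470

100, 240, 379, 519, 658, 797, 937, 1076, 1216, 1355, 1494, 1634, 1773, 1913, 2052, 2191, 2331, 2470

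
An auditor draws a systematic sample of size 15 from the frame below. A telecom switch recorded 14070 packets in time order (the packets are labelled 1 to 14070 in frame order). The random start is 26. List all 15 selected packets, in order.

26, 964, 1902, 2840, 3778, 4716, 5654, 6592, 7530, 8468, 9406, 10344, 11282, 12220, 13158

k = N/n = 14070/15 = 938
packet 1: 26
packet 2: 26 + 938 = 964
packet 3: 964 + 938 = 1902
packet 4: 1902 + 938 = 2840
packet 5: 2840 + 938 = 3778
packet 6: 3778 + 938 = 4716
packet 7: 4716 + 938 = 5654
packet 8: 5654 + 938 = 6592
packet 9: 6592 + 938 = 7530
packet 10: 7530 + 938 = 8468
packet 11: 8468 + 938 = 9406
packet 12: 9406 + 938 = 10344
packet 13: 10344 + 938 = 11282
packet 14: 11282 + 938 = 12220
packet 15: 12220 + 938 = 13158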